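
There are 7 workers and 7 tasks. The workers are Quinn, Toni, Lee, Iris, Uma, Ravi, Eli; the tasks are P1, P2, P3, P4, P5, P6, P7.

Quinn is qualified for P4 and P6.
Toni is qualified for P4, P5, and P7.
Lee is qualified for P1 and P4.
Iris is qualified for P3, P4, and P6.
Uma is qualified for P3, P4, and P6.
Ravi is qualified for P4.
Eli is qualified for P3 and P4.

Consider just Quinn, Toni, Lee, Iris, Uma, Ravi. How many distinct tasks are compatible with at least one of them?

The union of neighbours of {Quinn, Toni, Lee, Iris, Uma, Ravi} is {P1, P3, P4, P5, P6, P7}, which has 6 elements.
Since |N(S)| = 6 ≥ |S| = 6, Hall's condition holds for this subset.

6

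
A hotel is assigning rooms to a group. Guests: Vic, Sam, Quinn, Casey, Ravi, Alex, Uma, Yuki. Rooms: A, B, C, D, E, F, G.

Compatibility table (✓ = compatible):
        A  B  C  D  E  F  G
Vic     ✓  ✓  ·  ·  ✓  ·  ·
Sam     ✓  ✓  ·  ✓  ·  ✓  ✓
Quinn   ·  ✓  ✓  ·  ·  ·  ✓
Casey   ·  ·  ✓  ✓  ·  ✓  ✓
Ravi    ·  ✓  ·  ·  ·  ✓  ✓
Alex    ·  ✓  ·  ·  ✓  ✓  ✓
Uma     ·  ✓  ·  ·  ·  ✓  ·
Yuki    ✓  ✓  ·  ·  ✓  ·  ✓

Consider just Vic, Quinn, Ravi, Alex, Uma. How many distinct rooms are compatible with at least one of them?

6

The union of neighbours of {Vic, Quinn, Ravi, Alex, Uma} is {A, B, C, E, F, G}, which has 6 elements.
Since |N(S)| = 6 ≥ |S| = 5, Hall's condition holds for this subset.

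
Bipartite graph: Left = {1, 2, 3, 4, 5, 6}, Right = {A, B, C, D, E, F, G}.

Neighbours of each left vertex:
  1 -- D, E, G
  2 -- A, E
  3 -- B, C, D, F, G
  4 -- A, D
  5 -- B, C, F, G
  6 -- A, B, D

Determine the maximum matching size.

6

One maximum matching: 1-E, 2-A, 3-G, 4-D, 5-F, 6-B.
All 6 left vertices are matched, so no larger matching exists.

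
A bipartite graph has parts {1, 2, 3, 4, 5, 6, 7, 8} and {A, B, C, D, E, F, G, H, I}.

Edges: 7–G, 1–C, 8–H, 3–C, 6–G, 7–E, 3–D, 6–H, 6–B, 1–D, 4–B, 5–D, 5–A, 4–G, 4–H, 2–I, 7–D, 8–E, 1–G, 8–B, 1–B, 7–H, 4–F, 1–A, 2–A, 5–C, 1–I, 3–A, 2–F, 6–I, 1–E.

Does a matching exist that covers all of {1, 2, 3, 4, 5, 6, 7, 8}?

A valid assignment of size 8: 1-A, 2-F, 3-D, 4-H, 5-C, 6-G, 7-E, 8-B.
All 8 left vertices are covered.

Yes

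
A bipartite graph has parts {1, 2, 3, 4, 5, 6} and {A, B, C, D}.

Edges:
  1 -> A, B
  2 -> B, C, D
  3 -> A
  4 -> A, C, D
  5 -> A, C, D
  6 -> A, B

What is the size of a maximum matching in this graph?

One maximum matching: 1–B, 2–D, 3–A, 4–C.
The set {1, 2, 3, 4, 5, 6} has only 4 neighbours ({A, B, C, D}), so by Hall's theorem at most 4 of the 6 left vertices can be matched.

4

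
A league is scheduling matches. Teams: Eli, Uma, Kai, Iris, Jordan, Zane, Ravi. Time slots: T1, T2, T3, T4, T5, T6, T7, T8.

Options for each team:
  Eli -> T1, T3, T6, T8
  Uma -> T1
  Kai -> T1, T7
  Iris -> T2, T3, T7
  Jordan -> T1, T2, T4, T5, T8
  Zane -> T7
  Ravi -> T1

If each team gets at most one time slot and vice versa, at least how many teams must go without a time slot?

2

One maximum matching: Eli–T8, Uma–T1, Kai–T7, Iris–T2, Jordan–T4.
The set {Uma, Kai, Zane, Ravi} has only 2 neighbours ({T1, T7}), so by Hall's theorem at most 5 of the 7 teams can be matched.
That matches 5 of the 7, leaving 2 unmatched; no matching can do better.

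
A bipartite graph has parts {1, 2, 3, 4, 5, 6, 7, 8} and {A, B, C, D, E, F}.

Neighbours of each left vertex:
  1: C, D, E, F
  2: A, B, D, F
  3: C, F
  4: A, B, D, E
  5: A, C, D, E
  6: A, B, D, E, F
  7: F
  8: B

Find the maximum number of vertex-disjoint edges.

6

For example, pair 1–C, 2–B, 3–F, 4–D, 5–E, 6–A.
The set {1, 2, 3, 4, 5, 6, 7, 8} has only 6 neighbours ({A, B, C, D, E, F}), so by Hall's theorem at most 6 of the 8 left vertices can be matched.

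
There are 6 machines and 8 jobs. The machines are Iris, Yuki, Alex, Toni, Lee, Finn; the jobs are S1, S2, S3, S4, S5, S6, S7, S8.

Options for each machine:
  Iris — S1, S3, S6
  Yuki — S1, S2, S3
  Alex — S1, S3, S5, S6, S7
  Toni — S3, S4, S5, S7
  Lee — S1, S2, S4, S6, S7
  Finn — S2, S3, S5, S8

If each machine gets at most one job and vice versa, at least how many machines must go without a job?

0

For example, pair Iris–S3, Yuki–S1, Alex–S6, Toni–S4, Lee–S7, Finn–S2.
All 6 machines are matched, so no larger matching exists.
That matches 6 of the 6, leaving 0 unmatched; no matching can do better.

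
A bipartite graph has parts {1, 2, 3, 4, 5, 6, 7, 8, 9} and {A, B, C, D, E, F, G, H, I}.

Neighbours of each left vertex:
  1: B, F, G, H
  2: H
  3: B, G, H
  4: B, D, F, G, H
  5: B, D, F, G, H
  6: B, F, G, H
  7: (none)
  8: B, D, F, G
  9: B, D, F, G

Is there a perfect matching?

The set {1, 2, 3, 4, 5, 6, 7, 8, 9} has only 5 neighbours ({B, D, F, G, H}), so by Hall's theorem at most 5 of the 9 left vertices can be matched.
Hence no matching covers every left vertex.

No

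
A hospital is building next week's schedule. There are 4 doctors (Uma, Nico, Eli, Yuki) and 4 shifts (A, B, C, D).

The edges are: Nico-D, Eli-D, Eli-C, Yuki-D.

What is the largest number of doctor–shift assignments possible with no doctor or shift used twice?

For example, pair Nico–D, Eli–C.
The set {Uma, Nico, Yuki} has only 1 neighbour ({D}), so by Hall's theorem at most 2 of the 4 doctors can be matched.

2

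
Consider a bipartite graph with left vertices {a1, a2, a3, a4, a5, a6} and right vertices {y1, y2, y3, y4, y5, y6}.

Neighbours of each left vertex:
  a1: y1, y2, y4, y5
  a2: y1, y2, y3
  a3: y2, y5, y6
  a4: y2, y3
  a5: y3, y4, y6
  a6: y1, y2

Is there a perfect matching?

Yes

A valid assignment of size 6: a1→y5, a2→y3, a3→y6, a4→y2, a5→y4, a6→y1.
Every left vertex is matched, so this is a perfect matching.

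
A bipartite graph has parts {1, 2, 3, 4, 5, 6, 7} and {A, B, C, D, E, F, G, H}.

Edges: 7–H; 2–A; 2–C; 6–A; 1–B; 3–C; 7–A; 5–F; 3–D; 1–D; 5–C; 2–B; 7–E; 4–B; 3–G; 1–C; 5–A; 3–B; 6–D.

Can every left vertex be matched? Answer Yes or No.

Yes

A valid assignment of size 7: 1–C, 2–A, 3–G, 4–B, 5–F, 6–D, 7–E.
All 7 left vertices are covered.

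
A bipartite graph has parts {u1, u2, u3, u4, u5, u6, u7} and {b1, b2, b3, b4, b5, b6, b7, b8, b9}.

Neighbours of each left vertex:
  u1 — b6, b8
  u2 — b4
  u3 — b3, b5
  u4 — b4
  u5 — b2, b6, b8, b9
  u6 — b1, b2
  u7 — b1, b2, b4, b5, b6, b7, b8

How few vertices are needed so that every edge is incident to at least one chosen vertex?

6

{u1, u3, u5, u6, u7, b4} is a vertex cover of size 6: every edge has an endpoint in this set.
No smaller cover exists because u1–b6, u2–b4, u3–b3, u5–b8, u6–b2, u7–b7 is a matching of size 6, and a cover must include an endpoint of each of these disjoint edges (König's theorem).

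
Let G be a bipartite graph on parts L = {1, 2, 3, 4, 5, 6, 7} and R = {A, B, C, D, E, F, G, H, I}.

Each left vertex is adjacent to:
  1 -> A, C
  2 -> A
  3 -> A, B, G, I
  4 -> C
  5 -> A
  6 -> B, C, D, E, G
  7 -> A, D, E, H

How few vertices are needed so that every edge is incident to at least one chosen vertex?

5

{3, 6, 7, A, C} is a vertex cover of size 5: every edge has an endpoint in this set.
No smaller cover exists because 1–C, 2–A, 3–I, 6–G, 7–E is a matching of size 5, and a cover must include an endpoint of each of these disjoint edges (König's theorem).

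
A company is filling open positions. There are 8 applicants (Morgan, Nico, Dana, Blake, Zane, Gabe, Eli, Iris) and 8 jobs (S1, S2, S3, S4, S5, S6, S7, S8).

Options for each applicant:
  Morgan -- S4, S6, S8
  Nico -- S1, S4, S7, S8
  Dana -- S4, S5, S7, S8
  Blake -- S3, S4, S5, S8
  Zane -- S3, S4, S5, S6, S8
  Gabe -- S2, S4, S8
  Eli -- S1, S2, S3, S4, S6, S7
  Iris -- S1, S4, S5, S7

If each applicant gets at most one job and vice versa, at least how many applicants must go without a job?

For example, pair Morgan→S6, Nico→S1, Dana→S8, Blake→S3, Zane→S5, Gabe→S2, Eli→S7, Iris→S4.
This saturates every applicant, so 8 is the maximum.
That matches 8 of the 8, leaving 0 unmatched; no matching can do better.

0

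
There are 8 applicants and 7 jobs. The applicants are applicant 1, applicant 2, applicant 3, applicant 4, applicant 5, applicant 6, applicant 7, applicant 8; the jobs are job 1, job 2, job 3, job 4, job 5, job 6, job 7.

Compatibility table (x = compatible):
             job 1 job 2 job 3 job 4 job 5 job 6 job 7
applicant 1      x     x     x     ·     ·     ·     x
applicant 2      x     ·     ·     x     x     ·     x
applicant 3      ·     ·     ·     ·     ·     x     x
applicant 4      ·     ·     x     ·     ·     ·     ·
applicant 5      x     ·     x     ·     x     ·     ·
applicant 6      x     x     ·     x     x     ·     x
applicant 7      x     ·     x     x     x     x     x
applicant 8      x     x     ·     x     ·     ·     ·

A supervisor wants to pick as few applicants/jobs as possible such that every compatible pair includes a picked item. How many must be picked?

A maximum matching has 7 edges (e.g. applicant 1–job 2, applicant 2–job 4, applicant 3–job 6, applicant 4–job 3, applicant 5–job 1, applicant 6–job 7, applicant 7–job 5).
By König's theorem the minimum vertex cover has the same size. One such cover is {job 1, job 2, job 3, job 4, job 5, job 6, job 7}.

7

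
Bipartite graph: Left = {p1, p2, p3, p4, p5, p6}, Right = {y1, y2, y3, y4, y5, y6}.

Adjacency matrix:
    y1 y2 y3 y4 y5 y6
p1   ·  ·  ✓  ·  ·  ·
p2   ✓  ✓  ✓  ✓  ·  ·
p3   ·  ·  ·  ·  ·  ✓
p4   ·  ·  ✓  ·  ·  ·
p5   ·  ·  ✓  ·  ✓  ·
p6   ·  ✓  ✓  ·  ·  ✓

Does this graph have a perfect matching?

The set {p1, p4} has only 1 neighbour ({y3}), so by Hall's theorem at most 5 of the 6 left vertices can be matched.
Hence no matching covers every left vertex.

No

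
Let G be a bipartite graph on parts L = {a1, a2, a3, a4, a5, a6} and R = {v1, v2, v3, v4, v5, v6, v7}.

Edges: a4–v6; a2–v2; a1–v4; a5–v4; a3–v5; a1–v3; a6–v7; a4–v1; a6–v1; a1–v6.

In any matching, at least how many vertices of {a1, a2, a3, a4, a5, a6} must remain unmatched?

0

A valid assignment of size 6: a1–v6, a2–v2, a3–v5, a4–v1, a5–v4, a6–v7.
This saturates every left vertex, so 6 is the maximum.
That matches 6 of the 6, leaving 0 unmatched; no matching can do better.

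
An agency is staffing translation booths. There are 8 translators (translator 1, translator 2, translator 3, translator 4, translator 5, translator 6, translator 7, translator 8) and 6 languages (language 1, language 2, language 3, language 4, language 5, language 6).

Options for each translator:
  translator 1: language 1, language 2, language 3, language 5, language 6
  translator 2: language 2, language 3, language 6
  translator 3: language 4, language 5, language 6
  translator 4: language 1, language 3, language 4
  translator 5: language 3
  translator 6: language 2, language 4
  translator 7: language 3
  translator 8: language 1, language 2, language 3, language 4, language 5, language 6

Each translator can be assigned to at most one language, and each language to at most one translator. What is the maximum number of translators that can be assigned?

One maximum matching: translator 1–language 1, translator 2–language 6, translator 3–language 5, translator 4–language 4, translator 5–language 3, translator 6–language 2.
The set {translator 1, translator 2, translator 3, translator 4, translator 5, translator 6, translator 7, translator 8} has only 6 neighbours ({language 1, language 2, language 3, language 4, language 5, language 6}), so by Hall's theorem at most 6 of the 8 translators can be matched.

6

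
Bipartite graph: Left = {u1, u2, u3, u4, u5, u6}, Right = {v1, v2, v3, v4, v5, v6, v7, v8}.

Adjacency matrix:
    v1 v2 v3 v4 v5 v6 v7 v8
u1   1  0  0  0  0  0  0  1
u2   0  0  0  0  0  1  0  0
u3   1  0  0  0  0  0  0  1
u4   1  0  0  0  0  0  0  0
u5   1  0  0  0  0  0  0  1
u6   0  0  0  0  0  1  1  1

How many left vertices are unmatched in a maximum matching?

2

A valid assignment of size 4: u1-v8, u2-v6, u3-v1, u6-v7.
The set {u1, u3, u4, u5} has only 2 neighbours ({v1, v8}), so by Hall's theorem at most 4 of the 6 left vertices can be matched.
That matches 4 of the 6, leaving 2 unmatched; no matching can do better.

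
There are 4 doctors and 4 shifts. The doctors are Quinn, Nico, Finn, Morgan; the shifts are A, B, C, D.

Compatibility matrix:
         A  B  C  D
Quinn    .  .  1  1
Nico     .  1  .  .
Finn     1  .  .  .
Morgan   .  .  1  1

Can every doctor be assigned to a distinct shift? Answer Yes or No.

For example, pair Quinn–D, Nico–B, Finn–A, Morgan–C.
All 4 doctors are covered.

Yes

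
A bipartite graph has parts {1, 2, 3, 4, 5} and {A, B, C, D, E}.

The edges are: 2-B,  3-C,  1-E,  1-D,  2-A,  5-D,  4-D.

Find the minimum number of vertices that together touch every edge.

4

A maximum matching has 4 edges (e.g. 1–E, 2–B, 3–C, 4–D).
By König's theorem the minimum vertex cover has the same size. One such cover is {1, 2, 3, D}.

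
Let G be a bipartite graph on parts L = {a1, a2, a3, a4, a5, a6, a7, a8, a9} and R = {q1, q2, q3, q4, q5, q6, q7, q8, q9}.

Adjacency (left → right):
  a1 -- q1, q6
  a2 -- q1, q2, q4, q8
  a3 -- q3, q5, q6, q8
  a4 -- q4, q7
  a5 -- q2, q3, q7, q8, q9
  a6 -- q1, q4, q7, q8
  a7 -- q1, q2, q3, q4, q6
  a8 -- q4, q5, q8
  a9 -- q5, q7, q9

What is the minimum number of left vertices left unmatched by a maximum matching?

0

One maximum matching: a1–q1, a2–q2, a3–q6, a4–q7, a5–q9, a6–q4, a7–q3, a8–q8, a9–q5.
This saturates every left vertex, so 9 is the maximum.
That matches 9 of the 9, leaving 0 unmatched; no matching can do better.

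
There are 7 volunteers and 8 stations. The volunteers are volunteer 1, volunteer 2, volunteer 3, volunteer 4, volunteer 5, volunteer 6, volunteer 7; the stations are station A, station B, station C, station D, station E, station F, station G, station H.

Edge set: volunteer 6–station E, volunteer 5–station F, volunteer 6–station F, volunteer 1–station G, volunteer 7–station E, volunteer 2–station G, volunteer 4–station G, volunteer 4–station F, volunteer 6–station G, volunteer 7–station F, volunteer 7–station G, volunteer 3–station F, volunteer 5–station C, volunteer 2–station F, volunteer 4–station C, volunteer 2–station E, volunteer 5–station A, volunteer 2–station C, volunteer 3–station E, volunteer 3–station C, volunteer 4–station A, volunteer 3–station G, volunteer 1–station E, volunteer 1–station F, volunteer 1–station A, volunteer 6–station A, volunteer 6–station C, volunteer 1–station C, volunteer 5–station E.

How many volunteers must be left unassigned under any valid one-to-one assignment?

2

A valid assignment of size 5: volunteer 1→station E, volunteer 2→station F, volunteer 3→station G, volunteer 4→station C, volunteer 5→station A.
The set {volunteer 1, volunteer 2, volunteer 3, volunteer 4, volunteer 5, volunteer 6, volunteer 7} has only 5 neighbours ({station A, station C, station E, station F, station G}), so by Hall's theorem at most 5 of the 7 volunteers can be matched.
That matches 5 of the 7, leaving 2 unmatched; no matching can do better.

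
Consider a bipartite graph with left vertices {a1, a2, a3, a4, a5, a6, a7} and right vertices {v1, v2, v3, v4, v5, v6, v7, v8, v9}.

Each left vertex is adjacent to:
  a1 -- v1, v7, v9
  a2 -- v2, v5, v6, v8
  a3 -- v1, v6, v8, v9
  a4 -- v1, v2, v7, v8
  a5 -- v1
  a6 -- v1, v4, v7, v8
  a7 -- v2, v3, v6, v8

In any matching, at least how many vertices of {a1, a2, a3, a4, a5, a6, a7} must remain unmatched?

0

For example, pair a1-v9, a2-v8, a3-v6, a4-v7, a5-v1, a6-v4, a7-v2.
This saturates every left vertex, so 7 is the maximum.
That matches 7 of the 7, leaving 0 unmatched; no matching can do better.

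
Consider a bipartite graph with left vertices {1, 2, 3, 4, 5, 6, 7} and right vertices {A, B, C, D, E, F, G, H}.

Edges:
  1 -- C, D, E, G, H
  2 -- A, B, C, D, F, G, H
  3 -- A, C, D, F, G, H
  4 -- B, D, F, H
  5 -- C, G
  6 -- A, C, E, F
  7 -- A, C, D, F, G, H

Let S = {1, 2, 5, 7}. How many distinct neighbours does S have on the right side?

The union of neighbours of {1, 2, 5, 7} is {A, B, C, D, E, F, G, H}, which has 8 elements.
Since |N(S)| = 8 ≥ |S| = 4, Hall's condition holds for this subset.

8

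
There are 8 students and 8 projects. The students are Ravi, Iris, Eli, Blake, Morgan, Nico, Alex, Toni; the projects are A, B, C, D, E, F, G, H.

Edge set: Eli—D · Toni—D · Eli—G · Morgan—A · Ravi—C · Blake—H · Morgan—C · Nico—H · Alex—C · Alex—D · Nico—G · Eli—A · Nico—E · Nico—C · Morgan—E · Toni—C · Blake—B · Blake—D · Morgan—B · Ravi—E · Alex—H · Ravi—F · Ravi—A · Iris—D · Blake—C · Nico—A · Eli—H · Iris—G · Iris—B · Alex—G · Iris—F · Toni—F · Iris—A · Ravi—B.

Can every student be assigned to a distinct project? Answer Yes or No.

Yes

For example, pair Ravi-A, Iris-D, Eli-H, Blake-B, Morgan-E, Nico-G, Alex-C, Toni-F.
All 8 students are covered.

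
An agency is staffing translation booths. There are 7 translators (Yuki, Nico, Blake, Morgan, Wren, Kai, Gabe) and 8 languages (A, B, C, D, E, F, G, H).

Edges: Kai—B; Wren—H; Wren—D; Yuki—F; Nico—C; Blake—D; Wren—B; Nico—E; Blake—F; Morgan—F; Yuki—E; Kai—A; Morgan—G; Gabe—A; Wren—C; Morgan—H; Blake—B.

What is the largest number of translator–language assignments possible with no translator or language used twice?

7

A valid assignment of size 7: Yuki→F, Nico→E, Blake→D, Morgan→G, Wren→C, Kai→B, Gabe→A.
This saturates every translator, so 7 is the maximum.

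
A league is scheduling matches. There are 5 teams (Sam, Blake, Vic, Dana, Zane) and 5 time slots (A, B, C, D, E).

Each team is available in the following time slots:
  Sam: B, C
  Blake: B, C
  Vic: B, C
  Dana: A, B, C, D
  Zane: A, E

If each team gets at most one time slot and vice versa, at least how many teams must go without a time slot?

A valid assignment of size 4: Sam-C, Blake-B, Dana-D, Zane-E.
The set {Sam, Blake, Vic} has only 2 neighbours ({B, C}), so by Hall's theorem at most 4 of the 5 teams can be matched.
That matches 4 of the 5, leaving 1 unmatched; no matching can do better.

1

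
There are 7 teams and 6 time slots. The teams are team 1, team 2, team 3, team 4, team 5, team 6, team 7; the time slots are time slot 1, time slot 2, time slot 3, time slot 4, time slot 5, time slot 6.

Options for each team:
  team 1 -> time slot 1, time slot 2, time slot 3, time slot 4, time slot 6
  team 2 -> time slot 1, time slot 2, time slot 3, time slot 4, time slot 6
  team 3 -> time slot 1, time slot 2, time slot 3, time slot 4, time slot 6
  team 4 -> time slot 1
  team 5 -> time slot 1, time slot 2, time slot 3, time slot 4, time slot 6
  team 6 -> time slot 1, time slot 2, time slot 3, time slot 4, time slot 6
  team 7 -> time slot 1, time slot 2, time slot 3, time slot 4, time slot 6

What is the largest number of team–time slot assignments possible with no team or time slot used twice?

One maximum matching: team 1→time slot 3, team 2→time slot 6, team 3→time slot 2, team 4→time slot 1, team 5→time slot 4.
The set {team 1, team 2, team 3, team 4, team 5, team 6, team 7} has only 5 neighbours ({time slot 1, time slot 2, time slot 3, time slot 4, time slot 6}), so by Hall's theorem at most 5 of the 7 teams can be matched.

5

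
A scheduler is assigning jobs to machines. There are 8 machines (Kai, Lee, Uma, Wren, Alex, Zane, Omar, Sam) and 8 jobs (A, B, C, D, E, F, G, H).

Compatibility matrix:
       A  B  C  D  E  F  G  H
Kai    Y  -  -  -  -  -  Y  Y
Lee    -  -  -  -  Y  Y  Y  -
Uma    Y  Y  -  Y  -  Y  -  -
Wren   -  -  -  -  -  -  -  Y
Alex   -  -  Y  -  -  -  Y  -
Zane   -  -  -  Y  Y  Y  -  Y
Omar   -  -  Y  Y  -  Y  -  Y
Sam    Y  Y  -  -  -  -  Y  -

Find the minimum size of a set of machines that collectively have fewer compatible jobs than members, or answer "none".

A matching saturating every machine exists, for instance Kai→A, Lee→E, Uma→F, Wren→H, Alex→G, Zane→D, Omar→C, Sam→B.
By Hall's marriage theorem, this means |N(S)| ≥ |S| for every subset S, so no violating subset exists.

none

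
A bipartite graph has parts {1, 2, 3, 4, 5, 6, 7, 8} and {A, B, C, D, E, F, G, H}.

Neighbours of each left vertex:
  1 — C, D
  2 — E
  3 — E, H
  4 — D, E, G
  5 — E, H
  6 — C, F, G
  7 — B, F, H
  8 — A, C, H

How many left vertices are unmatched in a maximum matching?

1

A valid assignment of size 7: 1–D, 2–E, 3–H, 4–G, 6–F, 7–B, 8–C.
The set {2, 3, 5} has only 2 neighbours ({E, H}), so by Hall's theorem at most 7 of the 8 left vertices can be matched.
That matches 7 of the 8, leaving 1 unmatched; no matching can do better.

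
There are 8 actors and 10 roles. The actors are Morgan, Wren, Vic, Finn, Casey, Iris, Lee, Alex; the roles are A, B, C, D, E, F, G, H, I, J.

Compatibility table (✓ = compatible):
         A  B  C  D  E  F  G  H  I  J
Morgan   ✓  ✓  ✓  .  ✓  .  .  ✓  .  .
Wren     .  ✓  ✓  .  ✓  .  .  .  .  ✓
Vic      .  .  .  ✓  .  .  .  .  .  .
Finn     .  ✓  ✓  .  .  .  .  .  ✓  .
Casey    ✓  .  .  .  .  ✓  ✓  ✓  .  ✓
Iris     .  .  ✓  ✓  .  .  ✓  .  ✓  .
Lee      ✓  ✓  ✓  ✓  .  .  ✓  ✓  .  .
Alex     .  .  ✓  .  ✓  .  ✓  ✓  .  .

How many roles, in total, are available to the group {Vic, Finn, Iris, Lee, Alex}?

8

The union of neighbours of {Vic, Finn, Iris, Lee, Alex} is {A, B, C, D, E, G, H, I}, which has 8 elements.
Since |N(S)| = 8 ≥ |S| = 5, Hall's condition holds for this subset.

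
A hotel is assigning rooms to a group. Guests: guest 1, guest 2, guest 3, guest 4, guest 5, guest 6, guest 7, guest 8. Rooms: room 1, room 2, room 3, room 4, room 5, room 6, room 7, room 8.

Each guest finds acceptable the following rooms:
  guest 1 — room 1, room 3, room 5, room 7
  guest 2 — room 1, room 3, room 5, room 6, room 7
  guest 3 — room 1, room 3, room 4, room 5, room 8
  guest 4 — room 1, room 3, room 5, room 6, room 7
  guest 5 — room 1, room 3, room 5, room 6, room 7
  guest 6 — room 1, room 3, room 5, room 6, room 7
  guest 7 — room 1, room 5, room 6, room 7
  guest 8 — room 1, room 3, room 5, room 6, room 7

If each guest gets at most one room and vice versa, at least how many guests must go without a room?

A valid assignment of size 6: guest 1→room 1, guest 2→room 7, guest 3→room 8, guest 4→room 6, guest 5→room 3, guest 6→room 5.
The set {guest 1, guest 2, guest 4, guest 5, guest 6, guest 7, guest 8} has only 5 neighbours ({room 1, room 3, room 5, room 6, room 7}), so by Hall's theorem at most 6 of the 8 guests can be matched.
That matches 6 of the 8, leaving 2 unmatched; no matching can do better.

2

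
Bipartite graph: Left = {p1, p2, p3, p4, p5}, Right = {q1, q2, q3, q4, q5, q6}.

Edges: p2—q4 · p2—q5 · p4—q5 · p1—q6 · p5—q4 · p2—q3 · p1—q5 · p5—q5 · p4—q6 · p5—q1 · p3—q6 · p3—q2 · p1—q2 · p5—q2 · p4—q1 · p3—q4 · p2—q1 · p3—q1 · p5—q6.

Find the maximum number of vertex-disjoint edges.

5

A valid assignment of size 5: p1–q2, p2–q3, p3–q4, p4–q5, p5–q6.
All 5 left vertices are matched, so no larger matching exists.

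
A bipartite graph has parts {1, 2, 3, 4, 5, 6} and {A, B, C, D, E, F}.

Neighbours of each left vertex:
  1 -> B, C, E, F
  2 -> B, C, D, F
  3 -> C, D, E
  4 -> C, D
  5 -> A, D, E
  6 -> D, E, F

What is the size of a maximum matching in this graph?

A valid assignment of size 6: 1–B, 2–F, 3–C, 4–D, 5–A, 6–E.
This saturates every left vertex, so 6 is the maximum.

6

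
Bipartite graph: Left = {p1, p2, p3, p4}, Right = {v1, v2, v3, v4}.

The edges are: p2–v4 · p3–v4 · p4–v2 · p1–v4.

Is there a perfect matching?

No

The set {p1, p2, p3} has only 1 neighbour ({v4}), so by Hall's theorem at most 2 of the 4 left vertices can be matched.
Hence no matching covers every left vertex.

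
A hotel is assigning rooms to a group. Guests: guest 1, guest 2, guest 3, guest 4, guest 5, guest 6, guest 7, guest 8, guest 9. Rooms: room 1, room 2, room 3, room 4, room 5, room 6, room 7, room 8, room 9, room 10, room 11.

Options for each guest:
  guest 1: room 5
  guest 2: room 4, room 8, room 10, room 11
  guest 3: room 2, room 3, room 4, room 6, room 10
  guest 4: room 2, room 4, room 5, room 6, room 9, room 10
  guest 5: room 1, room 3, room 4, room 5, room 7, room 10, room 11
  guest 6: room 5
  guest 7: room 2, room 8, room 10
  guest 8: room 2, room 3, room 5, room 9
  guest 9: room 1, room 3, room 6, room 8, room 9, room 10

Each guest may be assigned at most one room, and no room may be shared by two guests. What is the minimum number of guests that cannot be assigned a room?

One maximum matching: guest 1→room 5, guest 2→room 11, guest 3→room 4, guest 4→room 2, guest 5→room 3, guest 7→room 10, guest 8→room 9, guest 9→room 8.
The set {guest 1, guest 6} has only 1 neighbour ({room 5}), so by Hall's theorem at most 8 of the 9 guests can be matched.
That matches 8 of the 9, leaving 1 unmatched; no matching can do better.

1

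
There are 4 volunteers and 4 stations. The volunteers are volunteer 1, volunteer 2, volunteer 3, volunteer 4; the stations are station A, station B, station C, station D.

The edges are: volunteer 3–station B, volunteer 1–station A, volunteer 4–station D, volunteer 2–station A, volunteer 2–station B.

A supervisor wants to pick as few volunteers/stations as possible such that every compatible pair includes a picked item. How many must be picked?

3

A maximum matching has 3 edges (e.g. volunteer 1–station A, volunteer 2–station B, volunteer 4–station D).
By König's theorem the minimum vertex cover has the same size. One such cover is {volunteer 4, station A, station B}.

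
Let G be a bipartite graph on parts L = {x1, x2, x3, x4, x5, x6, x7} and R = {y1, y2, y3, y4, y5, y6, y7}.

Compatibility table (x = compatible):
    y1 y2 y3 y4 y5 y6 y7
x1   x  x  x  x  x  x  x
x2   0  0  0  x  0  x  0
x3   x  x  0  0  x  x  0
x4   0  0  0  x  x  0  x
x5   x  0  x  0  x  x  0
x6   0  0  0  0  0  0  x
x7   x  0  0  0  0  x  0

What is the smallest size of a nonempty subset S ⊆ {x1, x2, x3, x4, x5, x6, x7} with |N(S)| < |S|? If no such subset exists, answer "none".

A matching saturating every left vertex exists, for instance x1→y6, x2→y4, x3→y2, x4→y5, x5→y3, x6→y7, x7→y1.
By Hall's marriage theorem, this means |N(S)| ≥ |S| for every subset S, so no violating subset exists.

none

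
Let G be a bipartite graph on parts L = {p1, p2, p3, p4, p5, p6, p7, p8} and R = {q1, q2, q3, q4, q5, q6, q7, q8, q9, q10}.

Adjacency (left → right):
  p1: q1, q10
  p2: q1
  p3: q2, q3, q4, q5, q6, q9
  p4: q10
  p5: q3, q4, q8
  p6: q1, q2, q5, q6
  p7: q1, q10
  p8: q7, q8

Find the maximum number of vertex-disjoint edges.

6

A valid assignment of size 6: p1–q10, p2–q1, p3–q9, p5–q4, p6–q6, p8–q8.
The set {p1, p2, p4, p7} has only 2 neighbours ({q1, q10}), so by Hall's theorem at most 6 of the 8 left vertices can be matched.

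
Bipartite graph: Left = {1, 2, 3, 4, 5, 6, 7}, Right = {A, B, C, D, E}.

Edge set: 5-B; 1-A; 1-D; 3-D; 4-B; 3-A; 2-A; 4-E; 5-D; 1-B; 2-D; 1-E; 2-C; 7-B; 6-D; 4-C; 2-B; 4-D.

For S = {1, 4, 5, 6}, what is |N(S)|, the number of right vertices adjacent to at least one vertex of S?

The union of neighbours of {1, 4, 5, 6} is {A, B, C, D, E}, which has 5 elements.
Since |N(S)| = 5 ≥ |S| = 4, Hall's condition holds for this subset.

5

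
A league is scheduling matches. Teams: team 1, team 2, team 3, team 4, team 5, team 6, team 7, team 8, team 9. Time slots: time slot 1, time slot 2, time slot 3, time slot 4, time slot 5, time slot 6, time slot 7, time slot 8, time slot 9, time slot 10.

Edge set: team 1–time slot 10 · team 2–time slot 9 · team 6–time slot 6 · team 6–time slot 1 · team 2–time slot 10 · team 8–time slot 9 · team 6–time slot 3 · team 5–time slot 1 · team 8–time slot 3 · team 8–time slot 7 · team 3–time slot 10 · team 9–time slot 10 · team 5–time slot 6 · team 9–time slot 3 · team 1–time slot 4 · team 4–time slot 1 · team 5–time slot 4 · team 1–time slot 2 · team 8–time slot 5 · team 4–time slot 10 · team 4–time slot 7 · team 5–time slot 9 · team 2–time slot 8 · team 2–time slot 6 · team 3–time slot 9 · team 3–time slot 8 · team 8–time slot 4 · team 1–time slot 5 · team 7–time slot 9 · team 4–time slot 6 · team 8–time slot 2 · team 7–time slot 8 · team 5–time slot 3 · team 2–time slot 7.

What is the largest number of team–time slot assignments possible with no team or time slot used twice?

9

A valid assignment of size 9: team 1→time slot 2, team 2→time slot 7, team 3→time slot 8, team 4→time slot 6, team 5→time slot 4, team 6→time slot 3, team 7→time slot 9, team 8→time slot 5, team 9→time slot 10.
All 9 teams are matched, so no larger matching exists.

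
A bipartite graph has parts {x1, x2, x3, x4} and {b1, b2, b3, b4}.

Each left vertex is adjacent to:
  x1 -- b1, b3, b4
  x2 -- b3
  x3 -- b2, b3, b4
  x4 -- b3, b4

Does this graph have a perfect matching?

For example, pair x1→b1, x2→b3, x3→b2, x4→b4.
Every left vertex is matched, so this is a perfect matching.

Yes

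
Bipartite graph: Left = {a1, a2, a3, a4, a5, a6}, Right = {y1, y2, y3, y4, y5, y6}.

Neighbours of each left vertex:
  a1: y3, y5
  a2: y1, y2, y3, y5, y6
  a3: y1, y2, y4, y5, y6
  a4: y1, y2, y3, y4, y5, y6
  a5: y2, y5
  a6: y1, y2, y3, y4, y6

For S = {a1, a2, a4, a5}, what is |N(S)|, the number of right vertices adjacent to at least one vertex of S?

6

The union of neighbours of {a1, a2, a4, a5} is {y1, y2, y3, y4, y5, y6}, which has 6 elements.
Since |N(S)| = 6 ≥ |S| = 4, Hall's condition holds for this subset.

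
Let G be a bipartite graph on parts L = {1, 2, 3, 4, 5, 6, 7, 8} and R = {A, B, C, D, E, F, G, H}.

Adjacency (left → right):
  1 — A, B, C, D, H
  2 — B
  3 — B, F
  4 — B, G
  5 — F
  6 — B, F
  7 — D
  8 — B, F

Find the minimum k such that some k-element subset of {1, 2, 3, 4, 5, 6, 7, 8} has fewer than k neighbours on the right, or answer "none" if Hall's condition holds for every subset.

Take S = {2, 3, 5}. Its neighbourhood is {B, F}, so |N(S)| = 2 < |S| = 3.
Every subset of size less than 3 has at least as many neighbours as members, so 3 is the minimum.

3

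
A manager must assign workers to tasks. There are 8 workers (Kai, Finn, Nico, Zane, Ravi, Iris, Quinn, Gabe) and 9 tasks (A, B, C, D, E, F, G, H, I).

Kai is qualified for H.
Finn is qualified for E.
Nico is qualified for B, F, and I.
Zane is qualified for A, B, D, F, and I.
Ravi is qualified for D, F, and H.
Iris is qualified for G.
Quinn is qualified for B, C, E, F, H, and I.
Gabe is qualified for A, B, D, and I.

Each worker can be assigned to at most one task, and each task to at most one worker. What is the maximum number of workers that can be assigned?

8

One maximum matching: Kai-H, Finn-E, Nico-F, Zane-A, Ravi-D, Iris-G, Quinn-B, Gabe-I.
All 8 workers are matched, so no larger matching exists.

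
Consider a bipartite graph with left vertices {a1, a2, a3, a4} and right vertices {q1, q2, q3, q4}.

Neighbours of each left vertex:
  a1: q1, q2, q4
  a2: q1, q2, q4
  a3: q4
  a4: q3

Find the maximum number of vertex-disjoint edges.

One maximum matching: a1→q2, a2→q1, a3→q4, a4→q3.
This saturates every left vertex, so 4 is the maximum.

4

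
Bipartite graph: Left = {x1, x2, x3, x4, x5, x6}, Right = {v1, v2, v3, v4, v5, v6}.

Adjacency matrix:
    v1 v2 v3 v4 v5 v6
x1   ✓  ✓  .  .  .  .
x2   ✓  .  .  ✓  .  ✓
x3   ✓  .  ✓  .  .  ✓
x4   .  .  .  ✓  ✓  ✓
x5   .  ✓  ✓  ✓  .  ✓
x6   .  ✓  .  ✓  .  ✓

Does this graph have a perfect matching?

Yes

For example, pair x1→v1, x2→v4, x3→v3, x4→v5, x5→v6, x6→v2.
Every left vertex is matched, so this is a perfect matching.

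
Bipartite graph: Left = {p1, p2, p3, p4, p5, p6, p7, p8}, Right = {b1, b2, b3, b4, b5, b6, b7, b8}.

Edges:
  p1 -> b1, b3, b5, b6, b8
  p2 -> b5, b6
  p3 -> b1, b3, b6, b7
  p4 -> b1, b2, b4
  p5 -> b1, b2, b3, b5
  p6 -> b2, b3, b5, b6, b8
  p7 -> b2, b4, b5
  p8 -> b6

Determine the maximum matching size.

8

For example, pair p1-b1, p2-b5, p3-b7, p4-b2, p5-b3, p6-b8, p7-b4, p8-b6.
All 8 left vertices are matched, so no larger matching exists.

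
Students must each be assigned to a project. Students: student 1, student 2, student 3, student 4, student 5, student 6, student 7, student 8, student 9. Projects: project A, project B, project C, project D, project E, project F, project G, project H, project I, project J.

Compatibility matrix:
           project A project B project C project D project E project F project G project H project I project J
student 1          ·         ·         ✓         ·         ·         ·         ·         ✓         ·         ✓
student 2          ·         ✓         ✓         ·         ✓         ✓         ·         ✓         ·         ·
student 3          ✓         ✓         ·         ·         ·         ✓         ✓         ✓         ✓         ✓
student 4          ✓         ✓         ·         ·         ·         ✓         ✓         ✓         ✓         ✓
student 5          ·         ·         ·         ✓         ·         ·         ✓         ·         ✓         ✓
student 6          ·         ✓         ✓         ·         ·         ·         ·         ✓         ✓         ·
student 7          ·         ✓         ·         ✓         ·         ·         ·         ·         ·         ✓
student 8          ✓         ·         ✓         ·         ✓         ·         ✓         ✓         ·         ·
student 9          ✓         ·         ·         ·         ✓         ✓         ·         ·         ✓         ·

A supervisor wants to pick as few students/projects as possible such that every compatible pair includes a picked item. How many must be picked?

A maximum matching has 9 edges (e.g. student 1–project H, student 2–project F, student 3–project G, student 4–project J, student 5–project D, student 6–project C, student 7–project B, student 8–project A, student 9–project I).
By König's theorem the minimum vertex cover has the same size. One such cover is {student 1, student 2, student 3, student 4, student 5, student 6, student 7, student 8, student 9}.

9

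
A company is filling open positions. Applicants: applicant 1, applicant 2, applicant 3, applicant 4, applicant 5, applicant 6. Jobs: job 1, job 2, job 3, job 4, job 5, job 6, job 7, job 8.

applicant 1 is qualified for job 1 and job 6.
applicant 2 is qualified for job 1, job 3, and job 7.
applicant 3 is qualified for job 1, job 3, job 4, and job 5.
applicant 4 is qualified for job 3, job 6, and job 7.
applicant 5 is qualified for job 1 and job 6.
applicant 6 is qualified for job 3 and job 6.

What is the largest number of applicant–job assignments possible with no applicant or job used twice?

A valid assignment of size 5: applicant 1-job 1, applicant 2-job 7, applicant 3-job 4, applicant 4-job 3, applicant 5-job 6.
The set {applicant 1, applicant 2, applicant 4, applicant 5, applicant 6} has only 4 neighbours ({job 1, job 3, job 6, job 7}), so by Hall's theorem at most 5 of the 6 applicants can be matched.

5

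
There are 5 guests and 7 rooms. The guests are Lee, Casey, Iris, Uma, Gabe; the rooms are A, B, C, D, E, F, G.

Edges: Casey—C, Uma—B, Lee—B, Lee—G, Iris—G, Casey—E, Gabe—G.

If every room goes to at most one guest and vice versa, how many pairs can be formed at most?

3

One maximum matching: Lee–B, Casey–E, Iris–G.
The set {Lee, Iris, Uma, Gabe} has only 2 neighbours ({B, G}), so by Hall's theorem at most 3 of the 5 guests can be matched.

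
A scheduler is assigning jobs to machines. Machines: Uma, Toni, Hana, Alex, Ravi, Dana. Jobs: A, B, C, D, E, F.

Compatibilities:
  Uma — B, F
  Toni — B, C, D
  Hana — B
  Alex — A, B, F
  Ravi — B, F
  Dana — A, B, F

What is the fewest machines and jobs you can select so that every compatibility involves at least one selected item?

4

A maximum matching has 4 edges (e.g. Uma–F, Toni–C, Hana–B, Alex–A).
By König's theorem the minimum vertex cover has the same size. One such cover is {Toni, A, B, F}.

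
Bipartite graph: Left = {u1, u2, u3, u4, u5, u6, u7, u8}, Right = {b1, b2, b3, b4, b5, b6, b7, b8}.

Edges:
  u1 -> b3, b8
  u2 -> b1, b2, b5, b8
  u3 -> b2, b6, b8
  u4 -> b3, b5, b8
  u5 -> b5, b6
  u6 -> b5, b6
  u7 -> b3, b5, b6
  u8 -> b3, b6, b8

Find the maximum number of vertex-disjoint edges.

For example, pair u1→b8, u2→b1, u3→b2, u4→b3, u5→b6, u6→b5.
The set {u1, u4, u5, u6, u7, u8} has only 4 neighbours ({b3, b5, b6, b8}), so by Hall's theorem at most 6 of the 8 left vertices can be matched.

6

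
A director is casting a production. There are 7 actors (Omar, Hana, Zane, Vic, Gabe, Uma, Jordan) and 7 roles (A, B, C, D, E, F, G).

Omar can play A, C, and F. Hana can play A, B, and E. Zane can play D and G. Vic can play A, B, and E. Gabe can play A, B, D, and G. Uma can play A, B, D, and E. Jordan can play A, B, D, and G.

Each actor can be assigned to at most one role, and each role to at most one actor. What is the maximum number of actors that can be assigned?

6

For example, pair Omar-F, Hana-A, Zane-D, Vic-E, Gabe-G, Uma-B.
The set {Hana, Zane, Vic, Gabe, Uma, Jordan} has only 5 neighbours ({A, B, D, E, G}), so by Hall's theorem at most 6 of the 7 actors can be matched.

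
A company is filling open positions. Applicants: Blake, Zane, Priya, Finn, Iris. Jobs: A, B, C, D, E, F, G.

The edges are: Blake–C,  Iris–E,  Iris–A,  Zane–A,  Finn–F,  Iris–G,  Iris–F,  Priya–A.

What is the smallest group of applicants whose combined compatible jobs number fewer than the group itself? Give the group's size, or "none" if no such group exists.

Take S = {Zane, Priya}. Its neighbourhood is {A}, so |N(S)| = 1 < |S| = 2.
No single vertex violates Hall's condition since each has at least one neighbour, so 2 is the minimum.

2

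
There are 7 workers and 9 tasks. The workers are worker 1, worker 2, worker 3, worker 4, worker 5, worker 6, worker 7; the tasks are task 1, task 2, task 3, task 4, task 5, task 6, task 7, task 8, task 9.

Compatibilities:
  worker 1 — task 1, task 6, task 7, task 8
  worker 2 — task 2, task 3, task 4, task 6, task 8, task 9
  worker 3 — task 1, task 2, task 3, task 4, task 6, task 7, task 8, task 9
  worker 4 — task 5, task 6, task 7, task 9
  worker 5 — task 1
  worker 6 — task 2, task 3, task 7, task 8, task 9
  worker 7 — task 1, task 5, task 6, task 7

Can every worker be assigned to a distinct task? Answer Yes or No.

Yes

A valid assignment of size 7: worker 1–task 8, worker 2–task 6, worker 3–task 4, worker 4–task 5, worker 5–task 1, worker 6–task 2, worker 7–task 7.
Every worker is matched, so this matching saturates all of them.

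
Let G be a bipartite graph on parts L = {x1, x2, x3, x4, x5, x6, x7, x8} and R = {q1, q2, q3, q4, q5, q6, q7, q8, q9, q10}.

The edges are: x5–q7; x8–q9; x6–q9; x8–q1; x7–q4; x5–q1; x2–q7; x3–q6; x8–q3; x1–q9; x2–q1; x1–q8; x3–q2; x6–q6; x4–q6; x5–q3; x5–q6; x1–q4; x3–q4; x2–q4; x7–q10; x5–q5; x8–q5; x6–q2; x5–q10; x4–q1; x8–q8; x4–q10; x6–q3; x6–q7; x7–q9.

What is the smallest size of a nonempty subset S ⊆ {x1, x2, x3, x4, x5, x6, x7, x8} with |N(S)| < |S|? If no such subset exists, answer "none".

A matching saturating every left vertex exists, for instance x1→q8, x2→q7, x3→q2, x4→q10, x5→q1, x6→q6, x7→q4, x8→q9.
By Hall's marriage theorem, this means |N(S)| ≥ |S| for every subset S, so no violating subset exists.

none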